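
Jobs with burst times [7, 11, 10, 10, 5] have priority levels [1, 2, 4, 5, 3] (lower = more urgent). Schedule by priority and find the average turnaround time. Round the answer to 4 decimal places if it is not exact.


Sort by priority (ascending = highest first):
Order: [(1, 7), (2, 11), (3, 5), (4, 10), (5, 10)]
Completion times:
  Priority 1, burst=7, C=7
  Priority 2, burst=11, C=18
  Priority 3, burst=5, C=23
  Priority 4, burst=10, C=33
  Priority 5, burst=10, C=43
Average turnaround = 124/5 = 24.8

24.8


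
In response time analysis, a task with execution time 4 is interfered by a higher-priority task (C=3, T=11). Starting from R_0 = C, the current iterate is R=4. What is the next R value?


R_next = C + ceil(R_prev / T_hp) * C_hp
ceil(4 / 11) = ceil(0.3636) = 1
Interference = 1 * 3 = 3
R_next = 4 + 3 = 7

7


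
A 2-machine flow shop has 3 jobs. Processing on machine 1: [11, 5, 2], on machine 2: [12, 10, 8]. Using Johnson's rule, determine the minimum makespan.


Apply Johnson's rule:
  Group 1 (a <= b): [(3, 2, 8), (2, 5, 10), (1, 11, 12)]
  Group 2 (a > b): []
Optimal job order: [3, 2, 1]
Schedule:
  Job 3: M1 done at 2, M2 done at 10
  Job 2: M1 done at 7, M2 done at 20
  Job 1: M1 done at 18, M2 done at 32
Makespan = 32

32


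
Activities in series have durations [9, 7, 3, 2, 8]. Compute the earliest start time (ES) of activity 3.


Activity 3 starts after activities 1 through 2 complete.
Predecessor durations: [9, 7]
ES = 9 + 7 = 16

16


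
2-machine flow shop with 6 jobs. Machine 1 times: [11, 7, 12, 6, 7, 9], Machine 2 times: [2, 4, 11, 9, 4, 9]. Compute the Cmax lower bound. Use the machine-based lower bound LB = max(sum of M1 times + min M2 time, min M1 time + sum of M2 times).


LB1 = sum(M1 times) + min(M2 times) = 52 + 2 = 54
LB2 = min(M1 times) + sum(M2 times) = 6 + 39 = 45
Lower bound = max(LB1, LB2) = max(54, 45) = 54

54


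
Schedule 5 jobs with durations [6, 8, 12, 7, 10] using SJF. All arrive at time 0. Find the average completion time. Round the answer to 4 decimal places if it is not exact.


SJF order (ascending): [6, 7, 8, 10, 12]
Completion times:
  Job 1: burst=6, C=6
  Job 2: burst=7, C=13
  Job 3: burst=8, C=21
  Job 4: burst=10, C=31
  Job 5: burst=12, C=43
Average completion = 114/5 = 22.8

22.8


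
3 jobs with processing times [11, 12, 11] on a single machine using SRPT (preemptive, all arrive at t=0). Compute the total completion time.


Since all jobs arrive at t=0, SRPT equals SPT ordering.
SPT order: [11, 11, 12]
Completion times:
  Job 1: p=11, C=11
  Job 2: p=11, C=22
  Job 3: p=12, C=34
Total completion time = 11 + 22 + 34 = 67

67


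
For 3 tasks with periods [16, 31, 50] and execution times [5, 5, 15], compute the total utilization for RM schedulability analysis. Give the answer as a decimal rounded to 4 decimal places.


Compute individual utilizations (exact fractions):
  Task 1: C/T = 5/16 (approx. 0.3125)
  Task 2: C/T = 5/31 (approx. 0.1613)
  Task 3: C/T = 15/50 = 3/10 (approx. 0.3)
Total utilization U = 5/16 + 5/31 + 3/10 = 1919/2480
Rounded to 4 decimal places: U = 0.7738
RM (Liu & Layland) bound for 3 tasks = 0.779763; compare with U = 1919/2480 (approx. 0.773790)
U <= bound, so schedulable by RM sufficient condition.

0.7738


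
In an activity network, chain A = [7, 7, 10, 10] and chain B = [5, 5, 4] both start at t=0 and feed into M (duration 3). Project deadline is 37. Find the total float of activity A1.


Forward pass: ES(A1) = sum of predecessors on chain A = 0
EF = ES + duration = 0 + 7 = 7
Backward pass: LF(M) = deadline = 37; LS(M) = 37 - 3 = 34
LF(A1) = LS(M) - sum(successors on chain A) = 34 - 27 = 7
LS = LF - duration = 7 - 7 = 0
Total float = LS - ES = 0 - 0 = 0

0


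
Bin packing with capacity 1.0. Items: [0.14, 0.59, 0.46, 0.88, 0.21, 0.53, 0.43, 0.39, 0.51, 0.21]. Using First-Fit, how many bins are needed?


Place items sequentially using First-Fit:
  Item 0.14 -> new Bin 1
  Item 0.59 -> Bin 1 (now 0.73)
  Item 0.46 -> new Bin 2
  Item 0.88 -> new Bin 3
  Item 0.21 -> Bin 1 (now 0.94)
  Item 0.53 -> Bin 2 (now 0.99)
  Item 0.43 -> new Bin 4
  Item 0.39 -> Bin 4 (now 0.82)
  Item 0.51 -> new Bin 5
  Item 0.21 -> Bin 5 (now 0.72)
Total bins used = 5

5


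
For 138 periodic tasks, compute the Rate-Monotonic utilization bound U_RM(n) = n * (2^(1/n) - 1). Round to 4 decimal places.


Compute 2^(1/138) = 1.0050354411
Subtract 1: 1.0050354411 - 1 = 0.0050354411
Multiply by n: 138 * 0.0050354411 = 0.6948908718
Round to 4 dp: 0.6949

0.6949


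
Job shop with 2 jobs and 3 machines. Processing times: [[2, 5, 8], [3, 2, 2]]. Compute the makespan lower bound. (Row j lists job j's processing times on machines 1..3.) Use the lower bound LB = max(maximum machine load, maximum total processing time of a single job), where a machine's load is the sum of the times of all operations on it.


Machine loads:
  Machine 1: 2 + 3 = 5
  Machine 2: 5 + 2 = 7
  Machine 3: 8 + 2 = 10
Max machine load = 10
Job totals:
  Job 1: 15
  Job 2: 7
Max job total = 15
Lower bound = max(10, 15) = 15

15


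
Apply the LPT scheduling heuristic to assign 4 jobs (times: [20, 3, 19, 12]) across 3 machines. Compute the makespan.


Sort jobs in decreasing order (LPT): [20, 19, 12, 3]
Assign each job to the least loaded machine:
  Machine 1: jobs [20], load = 20
  Machine 2: jobs [19], load = 19
  Machine 3: jobs [12, 3], load = 15
Makespan = max load = 20

20


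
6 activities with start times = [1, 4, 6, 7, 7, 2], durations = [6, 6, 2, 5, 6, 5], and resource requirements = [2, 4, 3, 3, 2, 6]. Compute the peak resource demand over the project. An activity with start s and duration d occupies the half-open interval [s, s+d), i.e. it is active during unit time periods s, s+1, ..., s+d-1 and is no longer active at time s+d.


Each activity i is active on [start_i, start_i + duration_i).
Compute total resource usage per time slot:
  t=0: active resources = [], total = 0
  t=1: active resources = [2], total = 2
  t=2: active resources = [2, 6], total = 8
  t=3: active resources = [2, 6], total = 8
  t=4: active resources = [2, 4, 6], total = 12
  t=5: active resources = [2, 4, 6], total = 12
  t=6: active resources = [2, 4, 3, 6], total = 15
  t=7: active resources = [4, 3, 3, 2], total = 12
  t=8: active resources = [4, 3, 2], total = 9
  t=9: active resources = [4, 3, 2], total = 9
  t=10: active resources = [3, 2], total = 5
  t=11: active resources = [3, 2], total = 5
  t=12: active resources = [2], total = 2
Peak resource demand = 15

15


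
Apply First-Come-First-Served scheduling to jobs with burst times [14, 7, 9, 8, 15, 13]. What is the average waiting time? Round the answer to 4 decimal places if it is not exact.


FCFS order (as given): [14, 7, 9, 8, 15, 13]
Waiting times:
  Job 1: wait = 0
  Job 2: wait = 14
  Job 3: wait = 21
  Job 4: wait = 30
  Job 5: wait = 38
  Job 6: wait = 53
Sum of waiting times = 156
Average waiting time = 156/6 = 26.0

26.0


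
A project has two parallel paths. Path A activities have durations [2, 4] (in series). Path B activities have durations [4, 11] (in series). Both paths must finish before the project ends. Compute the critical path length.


Path A total = 2 + 4 = 6
Path B total = 4 + 11 = 15
Critical path = longest path = max(6, 15) = 15

15


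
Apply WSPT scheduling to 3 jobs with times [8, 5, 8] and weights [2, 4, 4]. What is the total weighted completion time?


Compute p/w ratios and sort ascending (WSPT): [(5, 4), (8, 4), (8, 2)]
Compute weighted completion times:
  Job (p=5,w=4): C=5, w*C=4*5=20
  Job (p=8,w=4): C=13, w*C=4*13=52
  Job (p=8,w=2): C=21, w*C=2*21=42
Total weighted completion time = 114

114


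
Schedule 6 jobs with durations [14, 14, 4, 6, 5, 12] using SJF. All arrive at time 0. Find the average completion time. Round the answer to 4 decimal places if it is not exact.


SJF order (ascending): [4, 5, 6, 12, 14, 14]
Completion times:
  Job 1: burst=4, C=4
  Job 2: burst=5, C=9
  Job 3: burst=6, C=15
  Job 4: burst=12, C=27
  Job 5: burst=14, C=41
  Job 6: burst=14, C=55
Average completion = 151/6 = 25.1667

25.1667


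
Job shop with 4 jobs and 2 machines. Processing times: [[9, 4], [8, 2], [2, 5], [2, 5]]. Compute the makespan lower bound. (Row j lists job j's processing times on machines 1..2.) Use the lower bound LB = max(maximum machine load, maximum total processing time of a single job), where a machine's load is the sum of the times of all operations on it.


Machine loads:
  Machine 1: 9 + 8 + 2 + 2 = 21
  Machine 2: 4 + 2 + 5 + 5 = 16
Max machine load = 21
Job totals:
  Job 1: 13
  Job 2: 10
  Job 3: 7
  Job 4: 7
Max job total = 13
Lower bound = max(21, 13) = 21

21


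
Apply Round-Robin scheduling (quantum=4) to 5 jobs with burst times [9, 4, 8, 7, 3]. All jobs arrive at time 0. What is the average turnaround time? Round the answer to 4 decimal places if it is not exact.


Time quantum = 4
Execution trace:
  J1 runs 4 units, time = 4
  J2 runs 4 units, time = 8
  J3 runs 4 units, time = 12
  J4 runs 4 units, time = 16
  J5 runs 3 units, time = 19
  J1 runs 4 units, time = 23
  J3 runs 4 units, time = 27
  J4 runs 3 units, time = 30
  J1 runs 1 units, time = 31
Finish times: [31, 8, 27, 30, 19]
Average turnaround = 115/5 = 23.0

23.0


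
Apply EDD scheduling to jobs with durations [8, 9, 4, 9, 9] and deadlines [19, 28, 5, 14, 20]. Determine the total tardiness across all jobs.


Sort by due date (EDD order): [(4, 5), (9, 14), (8, 19), (9, 20), (9, 28)]
Compute completion times and tardiness:
  Job 1: p=4, d=5, C=4, tardiness=max(0,4-5)=0
  Job 2: p=9, d=14, C=13, tardiness=max(0,13-14)=0
  Job 3: p=8, d=19, C=21, tardiness=max(0,21-19)=2
  Job 4: p=9, d=20, C=30, tardiness=max(0,30-20)=10
  Job 5: p=9, d=28, C=39, tardiness=max(0,39-28)=11
Total tardiness = 23

23


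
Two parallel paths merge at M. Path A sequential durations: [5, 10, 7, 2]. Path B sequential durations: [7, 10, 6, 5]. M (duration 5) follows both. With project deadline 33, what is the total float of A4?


Forward pass: ES(A4) = sum of predecessors on chain A = 22
EF = ES + duration = 22 + 2 = 24
Backward pass: LF(M) = deadline = 33; LS(M) = 33 - 5 = 28
LF(A4) = LS(M) - sum(successors on chain A) = 28 - 0 = 28
LS = LF - duration = 28 - 2 = 26
Total float = LS - ES = 26 - 22 = 4

4


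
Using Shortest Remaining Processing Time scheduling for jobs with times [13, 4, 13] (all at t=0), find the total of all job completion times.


Since all jobs arrive at t=0, SRPT equals SPT ordering.
SPT order: [4, 13, 13]
Completion times:
  Job 1: p=4, C=4
  Job 2: p=13, C=17
  Job 3: p=13, C=30
Total completion time = 4 + 17 + 30 = 51

51


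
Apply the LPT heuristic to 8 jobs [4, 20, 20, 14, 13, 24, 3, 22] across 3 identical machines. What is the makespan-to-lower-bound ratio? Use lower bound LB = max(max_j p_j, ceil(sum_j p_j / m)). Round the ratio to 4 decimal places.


LPT order: [24, 22, 20, 20, 14, 13, 4, 3]
Machine loads after assignment: [40, 40, 40]
LPT makespan = 40
Lower bound = max(max_job, ceil(total/3)) = max(24, 40) = 40
Ratio = 40 / 40 = 1.0

1.0


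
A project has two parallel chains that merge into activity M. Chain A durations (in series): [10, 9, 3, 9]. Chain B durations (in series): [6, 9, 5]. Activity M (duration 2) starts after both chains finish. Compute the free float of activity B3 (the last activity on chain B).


ES(B3) = sum of predecessors on chain B = 15
EF(B3) = ES + duration = 15 + 5 = 20
Successor of B3 is M. ES(M) = max(sum(A), sum(B)) = max(31, 20) = 31
Free float = ES(successor) - EF(current) = 31 - 20 = 11

11


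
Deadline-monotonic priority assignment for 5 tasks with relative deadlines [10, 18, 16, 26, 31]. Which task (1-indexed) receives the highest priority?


Sort tasks by relative deadline (ascending):
  Task 1: deadline = 10
  Task 3: deadline = 16
  Task 2: deadline = 18
  Task 4: deadline = 26
  Task 5: deadline = 31
Priority order (highest first): [1, 3, 2, 4, 5]
Highest priority task = 1

1


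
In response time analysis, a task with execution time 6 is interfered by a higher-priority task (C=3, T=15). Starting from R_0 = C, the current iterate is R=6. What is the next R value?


R_next = C + ceil(R_prev / T_hp) * C_hp
ceil(6 / 15) = ceil(0.4) = 1
Interference = 1 * 3 = 3
R_next = 6 + 3 = 9

9


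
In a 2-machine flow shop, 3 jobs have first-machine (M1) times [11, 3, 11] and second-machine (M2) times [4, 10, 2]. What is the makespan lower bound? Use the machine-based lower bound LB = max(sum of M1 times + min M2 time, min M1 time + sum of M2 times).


LB1 = sum(M1 times) + min(M2 times) = 25 + 2 = 27
LB2 = min(M1 times) + sum(M2 times) = 3 + 16 = 19
Lower bound = max(LB1, LB2) = max(27, 19) = 27

27


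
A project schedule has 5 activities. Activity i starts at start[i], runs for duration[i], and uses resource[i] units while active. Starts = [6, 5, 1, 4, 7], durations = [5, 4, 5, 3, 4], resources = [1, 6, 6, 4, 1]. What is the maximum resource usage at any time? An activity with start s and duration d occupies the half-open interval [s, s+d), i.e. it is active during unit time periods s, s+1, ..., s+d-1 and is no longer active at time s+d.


Each activity i is active on [start_i, start_i + duration_i).
Compute total resource usage per time slot:
  t=0: active resources = [], total = 0
  t=1: active resources = [6], total = 6
  t=2: active resources = [6], total = 6
  t=3: active resources = [6], total = 6
  t=4: active resources = [6, 4], total = 10
  t=5: active resources = [6, 6, 4], total = 16
  t=6: active resources = [1, 6, 4], total = 11
  t=7: active resources = [1, 6, 1], total = 8
  t=8: active resources = [1, 6, 1], total = 8
  t=9: active resources = [1, 1], total = 2
  t=10: active resources = [1, 1], total = 2
Peak resource demand = 16

16


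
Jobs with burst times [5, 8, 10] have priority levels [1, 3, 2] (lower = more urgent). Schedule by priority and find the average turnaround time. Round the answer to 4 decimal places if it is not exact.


Sort by priority (ascending = highest first):
Order: [(1, 5), (2, 10), (3, 8)]
Completion times:
  Priority 1, burst=5, C=5
  Priority 2, burst=10, C=15
  Priority 3, burst=8, C=23
Average turnaround = 43/3 = 14.3333

14.3333


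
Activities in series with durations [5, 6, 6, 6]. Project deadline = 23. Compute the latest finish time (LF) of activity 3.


LF(activity 3) = deadline - sum of successor durations
Successors: activities 4 through 4 with durations [6]
Sum of successor durations = 6
LF = 23 - 6 = 17

17


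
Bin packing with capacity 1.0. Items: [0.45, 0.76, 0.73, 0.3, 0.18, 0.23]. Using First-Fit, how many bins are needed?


Place items sequentially using First-Fit:
  Item 0.45 -> new Bin 1
  Item 0.76 -> new Bin 2
  Item 0.73 -> new Bin 3
  Item 0.3 -> Bin 1 (now 0.75)
  Item 0.18 -> Bin 1 (now 0.93)
  Item 0.23 -> Bin 2 (now 0.99)
Total bins used = 3

3


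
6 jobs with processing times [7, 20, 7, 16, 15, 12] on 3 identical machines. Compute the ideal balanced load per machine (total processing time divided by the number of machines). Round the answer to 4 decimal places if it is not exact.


Total processing time = 7 + 20 + 7 + 16 + 15 + 12 = 77
Number of machines = 3
Ideal balanced load = 77 / 3 = 25.6667

25.6667


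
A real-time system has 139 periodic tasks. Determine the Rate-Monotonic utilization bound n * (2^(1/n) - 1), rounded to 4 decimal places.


Compute 2^(1/139) = 1.0049991245
Subtract 1: 1.0049991245 - 1 = 0.0049991245
Multiply by n: 139 * 0.0049991245 = 0.6948783055
Round to 4 dp: 0.6949

0.6949


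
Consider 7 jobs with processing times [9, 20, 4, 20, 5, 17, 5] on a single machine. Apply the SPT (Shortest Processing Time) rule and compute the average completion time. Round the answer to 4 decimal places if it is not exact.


Sort jobs by processing time (SPT order): [4, 5, 5, 9, 17, 20, 20]
Compute completion times sequentially:
  Job 1: processing = 4, completes at 4
  Job 2: processing = 5, completes at 9
  Job 3: processing = 5, completes at 14
  Job 4: processing = 9, completes at 23
  Job 5: processing = 17, completes at 40
  Job 6: processing = 20, completes at 60
  Job 7: processing = 20, completes at 80
Sum of completion times = 230
Average completion time = 230/7 = 32.8571

32.8571


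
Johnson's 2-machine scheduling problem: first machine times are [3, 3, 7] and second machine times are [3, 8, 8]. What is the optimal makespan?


Apply Johnson's rule:
  Group 1 (a <= b): [(1, 3, 3), (2, 3, 8), (3, 7, 8)]
  Group 2 (a > b): []
Optimal job order: [1, 2, 3]
Schedule:
  Job 1: M1 done at 3, M2 done at 6
  Job 2: M1 done at 6, M2 done at 14
  Job 3: M1 done at 13, M2 done at 22
Makespan = 22

22


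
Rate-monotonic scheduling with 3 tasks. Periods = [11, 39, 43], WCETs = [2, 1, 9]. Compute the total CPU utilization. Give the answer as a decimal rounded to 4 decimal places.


Compute individual utilizations (exact fractions):
  Task 1: C/T = 2/11 (approx. 0.1818)
  Task 2: C/T = 1/39 (approx. 0.0256)
  Task 3: C/T = 9/43 (approx. 0.2093)
Total utilization U = 2/11 + 1/39 + 9/43 = 7688/18447
Rounded to 4 decimal places: U = 0.4168
RM (Liu & Layland) bound for 3 tasks = 0.779763; compare with U = 7688/18447 (approx. 0.416762)
U <= bound, so schedulable by RM sufficient condition.

0.4168


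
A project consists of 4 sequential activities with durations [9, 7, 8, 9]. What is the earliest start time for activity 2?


Activity 2 starts after activities 1 through 1 complete.
Predecessor durations: [9]
ES = 9 = 9

9


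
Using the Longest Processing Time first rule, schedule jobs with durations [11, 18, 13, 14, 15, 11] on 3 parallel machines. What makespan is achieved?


Sort jobs in decreasing order (LPT): [18, 15, 14, 13, 11, 11]
Assign each job to the least loaded machine:
  Machine 1: jobs [18, 11], load = 29
  Machine 2: jobs [15, 11], load = 26
  Machine 3: jobs [14, 13], load = 27
Makespan = max load = 29

29


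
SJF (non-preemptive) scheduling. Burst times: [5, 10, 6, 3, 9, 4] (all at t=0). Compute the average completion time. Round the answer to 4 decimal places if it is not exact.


SJF order (ascending): [3, 4, 5, 6, 9, 10]
Completion times:
  Job 1: burst=3, C=3
  Job 2: burst=4, C=7
  Job 3: burst=5, C=12
  Job 4: burst=6, C=18
  Job 5: burst=9, C=27
  Job 6: burst=10, C=37
Average completion = 104/6 = 17.3333

17.3333


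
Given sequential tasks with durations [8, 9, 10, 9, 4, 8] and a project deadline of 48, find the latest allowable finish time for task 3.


LF(activity 3) = deadline - sum of successor durations
Successors: activities 4 through 6 with durations [9, 4, 8]
Sum of successor durations = 21
LF = 48 - 21 = 27

27


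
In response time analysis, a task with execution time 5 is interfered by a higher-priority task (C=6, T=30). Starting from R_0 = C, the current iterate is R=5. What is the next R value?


R_next = C + ceil(R_prev / T_hp) * C_hp
ceil(5 / 30) = ceil(0.1667) = 1
Interference = 1 * 6 = 6
R_next = 5 + 6 = 11

11


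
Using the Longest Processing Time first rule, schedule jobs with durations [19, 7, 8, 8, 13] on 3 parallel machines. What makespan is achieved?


Sort jobs in decreasing order (LPT): [19, 13, 8, 8, 7]
Assign each job to the least loaded machine:
  Machine 1: jobs [19], load = 19
  Machine 2: jobs [13, 7], load = 20
  Machine 3: jobs [8, 8], load = 16
Makespan = max load = 20

20


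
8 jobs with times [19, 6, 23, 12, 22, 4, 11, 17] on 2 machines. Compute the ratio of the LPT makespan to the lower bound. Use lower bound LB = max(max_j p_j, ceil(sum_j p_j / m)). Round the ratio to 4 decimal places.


LPT order: [23, 22, 19, 17, 12, 11, 6, 4]
Machine loads after assignment: [58, 56]
LPT makespan = 58
Lower bound = max(max_job, ceil(total/2)) = max(23, 57) = 57
Ratio = 58 / 57 = 1.0175

1.0175


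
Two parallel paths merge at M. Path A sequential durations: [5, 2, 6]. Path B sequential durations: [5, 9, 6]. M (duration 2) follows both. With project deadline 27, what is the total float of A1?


Forward pass: ES(A1) = sum of predecessors on chain A = 0
EF = ES + duration = 0 + 5 = 5
Backward pass: LF(M) = deadline = 27; LS(M) = 27 - 2 = 25
LF(A1) = LS(M) - sum(successors on chain A) = 25 - 8 = 17
LS = LF - duration = 17 - 5 = 12
Total float = LS - ES = 12 - 0 = 12

12


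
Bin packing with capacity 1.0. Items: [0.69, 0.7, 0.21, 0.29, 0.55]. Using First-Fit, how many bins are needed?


Place items sequentially using First-Fit:
  Item 0.69 -> new Bin 1
  Item 0.7 -> new Bin 2
  Item 0.21 -> Bin 1 (now 0.9)
  Item 0.29 -> Bin 2 (now 0.99)
  Item 0.55 -> new Bin 3
Total bins used = 3

3


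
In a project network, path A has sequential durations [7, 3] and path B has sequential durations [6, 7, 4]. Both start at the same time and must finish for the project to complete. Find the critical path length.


Path A total = 7 + 3 = 10
Path B total = 6 + 7 + 4 = 17
Critical path = longest path = max(10, 17) = 17

17


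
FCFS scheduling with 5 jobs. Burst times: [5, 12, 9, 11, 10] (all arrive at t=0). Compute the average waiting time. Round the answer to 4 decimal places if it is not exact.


FCFS order (as given): [5, 12, 9, 11, 10]
Waiting times:
  Job 1: wait = 0
  Job 2: wait = 5
  Job 3: wait = 17
  Job 4: wait = 26
  Job 5: wait = 37
Sum of waiting times = 85
Average waiting time = 85/5 = 17.0

17.0


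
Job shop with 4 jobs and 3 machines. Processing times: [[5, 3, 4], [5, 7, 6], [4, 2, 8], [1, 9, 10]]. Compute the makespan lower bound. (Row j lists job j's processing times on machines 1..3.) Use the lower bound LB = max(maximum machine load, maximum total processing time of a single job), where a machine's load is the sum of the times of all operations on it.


Machine loads:
  Machine 1: 5 + 5 + 4 + 1 = 15
  Machine 2: 3 + 7 + 2 + 9 = 21
  Machine 3: 4 + 6 + 8 + 10 = 28
Max machine load = 28
Job totals:
  Job 1: 12
  Job 2: 18
  Job 3: 14
  Job 4: 20
Max job total = 20
Lower bound = max(28, 20) = 28

28


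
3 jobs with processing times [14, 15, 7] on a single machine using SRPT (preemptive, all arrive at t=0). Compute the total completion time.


Since all jobs arrive at t=0, SRPT equals SPT ordering.
SPT order: [7, 14, 15]
Completion times:
  Job 1: p=7, C=7
  Job 2: p=14, C=21
  Job 3: p=15, C=36
Total completion time = 7 + 21 + 36 = 64

64


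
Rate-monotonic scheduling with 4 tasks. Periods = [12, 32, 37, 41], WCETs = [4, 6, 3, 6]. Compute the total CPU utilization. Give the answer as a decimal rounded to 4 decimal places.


Compute individual utilizations (exact fractions):
  Task 1: C/T = 4/12 = 1/3 (approx. 0.3333)
  Task 2: C/T = 6/32 = 3/16 (approx. 0.1875)
  Task 3: C/T = 3/37 (approx. 0.0811)
  Task 4: C/T = 6/41 (approx. 0.1463)
Total utilization U = 1/3 + 3/16 + 3/37 + 6/41 = 54485/72816
Rounded to 4 decimal places: U = 0.7483
RM (Liu & Layland) bound for 4 tasks = 0.756828; compare with U = 54485/72816 (approx. 0.748256)
U <= bound, so schedulable by RM sufficient condition.

0.7483


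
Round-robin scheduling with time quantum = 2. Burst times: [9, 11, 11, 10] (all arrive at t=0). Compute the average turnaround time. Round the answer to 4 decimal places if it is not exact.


Time quantum = 2
Execution trace:
  J1 runs 2 units, time = 2
  J2 runs 2 units, time = 4
  J3 runs 2 units, time = 6
  J4 runs 2 units, time = 8
  J1 runs 2 units, time = 10
  J2 runs 2 units, time = 12
  J3 runs 2 units, time = 14
  J4 runs 2 units, time = 16
  J1 runs 2 units, time = 18
  J2 runs 2 units, time = 20
  J3 runs 2 units, time = 22
  J4 runs 2 units, time = 24
  J1 runs 2 units, time = 26
  J2 runs 2 units, time = 28
  J3 runs 2 units, time = 30
  J4 runs 2 units, time = 32
  J1 runs 1 units, time = 33
  J2 runs 2 units, time = 35
  J3 runs 2 units, time = 37
  J4 runs 2 units, time = 39
  J2 runs 1 units, time = 40
  J3 runs 1 units, time = 41
Finish times: [33, 40, 41, 39]
Average turnaround = 153/4 = 38.25

38.25


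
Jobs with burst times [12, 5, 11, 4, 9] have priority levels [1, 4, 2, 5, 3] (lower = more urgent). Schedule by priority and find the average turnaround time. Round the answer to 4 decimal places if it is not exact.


Sort by priority (ascending = highest first):
Order: [(1, 12), (2, 11), (3, 9), (4, 5), (5, 4)]
Completion times:
  Priority 1, burst=12, C=12
  Priority 2, burst=11, C=23
  Priority 3, burst=9, C=32
  Priority 4, burst=5, C=37
  Priority 5, burst=4, C=41
Average turnaround = 145/5 = 29.0

29.0


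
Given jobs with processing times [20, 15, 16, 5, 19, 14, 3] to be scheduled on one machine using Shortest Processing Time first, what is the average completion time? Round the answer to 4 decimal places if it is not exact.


Sort jobs by processing time (SPT order): [3, 5, 14, 15, 16, 19, 20]
Compute completion times sequentially:
  Job 1: processing = 3, completes at 3
  Job 2: processing = 5, completes at 8
  Job 3: processing = 14, completes at 22
  Job 4: processing = 15, completes at 37
  Job 5: processing = 16, completes at 53
  Job 6: processing = 19, completes at 72
  Job 7: processing = 20, completes at 92
Sum of completion times = 287
Average completion time = 287/7 = 41.0

41.0


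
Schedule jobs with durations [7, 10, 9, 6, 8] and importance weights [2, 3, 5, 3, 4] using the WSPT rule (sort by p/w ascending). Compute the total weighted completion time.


Compute p/w ratios and sort ascending (WSPT): [(9, 5), (6, 3), (8, 4), (10, 3), (7, 2)]
Compute weighted completion times:
  Job (p=9,w=5): C=9, w*C=5*9=45
  Job (p=6,w=3): C=15, w*C=3*15=45
  Job (p=8,w=4): C=23, w*C=4*23=92
  Job (p=10,w=3): C=33, w*C=3*33=99
  Job (p=7,w=2): C=40, w*C=2*40=80
Total weighted completion time = 361

361


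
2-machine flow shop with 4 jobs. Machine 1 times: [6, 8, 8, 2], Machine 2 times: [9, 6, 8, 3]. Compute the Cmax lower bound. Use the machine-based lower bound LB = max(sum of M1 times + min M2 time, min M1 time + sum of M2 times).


LB1 = sum(M1 times) + min(M2 times) = 24 + 3 = 27
LB2 = min(M1 times) + sum(M2 times) = 2 + 26 = 28
Lower bound = max(LB1, LB2) = max(27, 28) = 28

28


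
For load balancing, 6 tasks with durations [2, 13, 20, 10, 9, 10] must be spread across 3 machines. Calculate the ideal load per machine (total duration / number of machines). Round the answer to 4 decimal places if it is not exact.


Total processing time = 2 + 13 + 20 + 10 + 9 + 10 = 64
Number of machines = 3
Ideal balanced load = 64 / 3 = 21.3333

21.3333


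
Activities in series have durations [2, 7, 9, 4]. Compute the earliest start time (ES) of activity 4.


Activity 4 starts after activities 1 through 3 complete.
Predecessor durations: [2, 7, 9]
ES = 2 + 7 + 9 = 18

18


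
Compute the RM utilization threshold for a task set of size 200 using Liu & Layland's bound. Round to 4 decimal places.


Compute 2^(1/200) = 1.0034717485
Subtract 1: 1.0034717485 - 1 = 0.0034717485
Multiply by n: 200 * 0.0034717485 = 0.6943497000
Round to 4 dp: 0.6943

0.6943


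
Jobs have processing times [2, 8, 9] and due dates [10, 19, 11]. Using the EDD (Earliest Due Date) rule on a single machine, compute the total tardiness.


Sort by due date (EDD order): [(2, 10), (9, 11), (8, 19)]
Compute completion times and tardiness:
  Job 1: p=2, d=10, C=2, tardiness=max(0,2-10)=0
  Job 2: p=9, d=11, C=11, tardiness=max(0,11-11)=0
  Job 3: p=8, d=19, C=19, tardiness=max(0,19-19)=0
Total tardiness = 0

0


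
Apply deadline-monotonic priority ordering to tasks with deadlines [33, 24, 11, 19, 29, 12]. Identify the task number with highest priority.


Sort tasks by relative deadline (ascending):
  Task 3: deadline = 11
  Task 6: deadline = 12
  Task 4: deadline = 19
  Task 2: deadline = 24
  Task 5: deadline = 29
  Task 1: deadline = 33
Priority order (highest first): [3, 6, 4, 2, 5, 1]
Highest priority task = 3

3


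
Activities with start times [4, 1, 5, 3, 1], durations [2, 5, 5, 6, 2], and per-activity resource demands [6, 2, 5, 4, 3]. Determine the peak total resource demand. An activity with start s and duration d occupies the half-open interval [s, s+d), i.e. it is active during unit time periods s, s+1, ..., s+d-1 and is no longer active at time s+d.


Each activity i is active on [start_i, start_i + duration_i).
Compute total resource usage per time slot:
  t=0: active resources = [], total = 0
  t=1: active resources = [2, 3], total = 5
  t=2: active resources = [2, 3], total = 5
  t=3: active resources = [2, 4], total = 6
  t=4: active resources = [6, 2, 4], total = 12
  t=5: active resources = [6, 2, 5, 4], total = 17
  t=6: active resources = [5, 4], total = 9
  t=7: active resources = [5, 4], total = 9
  t=8: active resources = [5, 4], total = 9
  t=9: active resources = [5], total = 5
Peak resource demand = 17

17


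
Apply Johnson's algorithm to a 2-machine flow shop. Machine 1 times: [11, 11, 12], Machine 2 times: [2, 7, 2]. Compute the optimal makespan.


Apply Johnson's rule:
  Group 1 (a <= b): []
  Group 2 (a > b): [(2, 11, 7), (1, 11, 2), (3, 12, 2)]
Optimal job order: [2, 1, 3]
Schedule:
  Job 2: M1 done at 11, M2 done at 18
  Job 1: M1 done at 22, M2 done at 24
  Job 3: M1 done at 34, M2 done at 36
Makespan = 36

36


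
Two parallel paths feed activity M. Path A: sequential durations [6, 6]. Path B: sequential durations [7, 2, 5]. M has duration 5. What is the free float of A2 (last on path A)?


ES(A2) = sum of predecessors on chain A = 6
EF(A2) = ES + duration = 6 + 6 = 12
Successor of A2 is M. ES(M) = max(sum(A), sum(B)) = max(12, 14) = 14
Free float = ES(successor) - EF(current) = 14 - 12 = 2

2


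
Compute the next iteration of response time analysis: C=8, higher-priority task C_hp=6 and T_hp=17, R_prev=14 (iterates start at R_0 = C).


R_next = C + ceil(R_prev / T_hp) * C_hp
ceil(14 / 17) = ceil(0.8235) = 1
Interference = 1 * 6 = 6
R_next = 8 + 6 = 14
R_next = R_prev, so the iteration has converged (response time = 14).

14


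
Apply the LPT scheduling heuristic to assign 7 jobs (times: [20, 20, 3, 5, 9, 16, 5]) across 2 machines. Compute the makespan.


Sort jobs in decreasing order (LPT): [20, 20, 16, 9, 5, 5, 3]
Assign each job to the least loaded machine:
  Machine 1: jobs [20, 16, 3], load = 39
  Machine 2: jobs [20, 9, 5, 5], load = 39
Makespan = max load = 39

39


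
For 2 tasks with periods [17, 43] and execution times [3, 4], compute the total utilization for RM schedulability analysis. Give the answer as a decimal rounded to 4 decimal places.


Compute individual utilizations (exact fractions):
  Task 1: C/T = 3/17 (approx. 0.1765)
  Task 2: C/T = 4/43 (approx. 0.093)
Total utilization U = 3/17 + 4/43 = 197/731
Rounded to 4 decimal places: U = 0.2695
RM (Liu & Layland) bound for 2 tasks = 0.828427; compare with U = 197/731 (approx. 0.269494)
U <= bound, so schedulable by RM sufficient condition.

0.2695


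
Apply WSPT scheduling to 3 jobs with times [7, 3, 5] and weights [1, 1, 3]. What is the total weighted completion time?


Compute p/w ratios and sort ascending (WSPT): [(5, 3), (3, 1), (7, 1)]
Compute weighted completion times:
  Job (p=5,w=3): C=5, w*C=3*5=15
  Job (p=3,w=1): C=8, w*C=1*8=8
  Job (p=7,w=1): C=15, w*C=1*15=15
Total weighted completion time = 38

38


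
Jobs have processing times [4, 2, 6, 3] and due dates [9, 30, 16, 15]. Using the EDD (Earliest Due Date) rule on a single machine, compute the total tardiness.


Sort by due date (EDD order): [(4, 9), (3, 15), (6, 16), (2, 30)]
Compute completion times and tardiness:
  Job 1: p=4, d=9, C=4, tardiness=max(0,4-9)=0
  Job 2: p=3, d=15, C=7, tardiness=max(0,7-15)=0
  Job 3: p=6, d=16, C=13, tardiness=max(0,13-16)=0
  Job 4: p=2, d=30, C=15, tardiness=max(0,15-30)=0
Total tardiness = 0

0


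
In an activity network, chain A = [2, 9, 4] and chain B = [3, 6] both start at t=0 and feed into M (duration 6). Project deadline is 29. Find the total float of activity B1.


Forward pass: ES(B1) = sum of predecessors on chain B = 0
EF = ES + duration = 0 + 3 = 3
Backward pass: LF(M) = deadline = 29; LS(M) = 29 - 6 = 23
LF(B1) = LS(M) - sum(successors on chain B) = 23 - 6 = 17
LS = LF - duration = 17 - 3 = 14
Total float = LS - ES = 14 - 0 = 14

14


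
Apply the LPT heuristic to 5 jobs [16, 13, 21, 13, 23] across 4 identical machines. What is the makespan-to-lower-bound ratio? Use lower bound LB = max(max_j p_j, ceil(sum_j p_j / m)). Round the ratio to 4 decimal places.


LPT order: [23, 21, 16, 13, 13]
Machine loads after assignment: [23, 21, 16, 26]
LPT makespan = 26
Lower bound = max(max_job, ceil(total/4)) = max(23, 22) = 23
Ratio = 26 / 23 = 1.1304

1.1304


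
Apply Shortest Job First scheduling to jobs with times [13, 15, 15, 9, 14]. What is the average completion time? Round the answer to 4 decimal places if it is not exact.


SJF order (ascending): [9, 13, 14, 15, 15]
Completion times:
  Job 1: burst=9, C=9
  Job 2: burst=13, C=22
  Job 3: burst=14, C=36
  Job 4: burst=15, C=51
  Job 5: burst=15, C=66
Average completion = 184/5 = 36.8

36.8


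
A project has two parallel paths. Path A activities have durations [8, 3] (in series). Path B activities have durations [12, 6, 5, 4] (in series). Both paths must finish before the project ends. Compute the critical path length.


Path A total = 8 + 3 = 11
Path B total = 12 + 6 + 5 + 4 = 27
Critical path = longest path = max(11, 27) = 27

27


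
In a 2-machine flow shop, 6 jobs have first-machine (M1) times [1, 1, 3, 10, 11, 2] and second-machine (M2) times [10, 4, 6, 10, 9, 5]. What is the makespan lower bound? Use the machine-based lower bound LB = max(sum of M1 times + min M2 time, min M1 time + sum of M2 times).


LB1 = sum(M1 times) + min(M2 times) = 28 + 4 = 32
LB2 = min(M1 times) + sum(M2 times) = 1 + 44 = 45
Lower bound = max(LB1, LB2) = max(32, 45) = 45

45


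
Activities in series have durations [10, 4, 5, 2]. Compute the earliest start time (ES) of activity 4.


Activity 4 starts after activities 1 through 3 complete.
Predecessor durations: [10, 4, 5]
ES = 10 + 4 + 5 = 19

19


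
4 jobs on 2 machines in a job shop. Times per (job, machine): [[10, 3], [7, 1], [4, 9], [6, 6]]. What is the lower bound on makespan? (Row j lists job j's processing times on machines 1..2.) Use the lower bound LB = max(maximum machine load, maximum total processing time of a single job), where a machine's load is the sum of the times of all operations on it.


Machine loads:
  Machine 1: 10 + 7 + 4 + 6 = 27
  Machine 2: 3 + 1 + 9 + 6 = 19
Max machine load = 27
Job totals:
  Job 1: 13
  Job 2: 8
  Job 3: 13
  Job 4: 12
Max job total = 13
Lower bound = max(27, 13) = 27

27


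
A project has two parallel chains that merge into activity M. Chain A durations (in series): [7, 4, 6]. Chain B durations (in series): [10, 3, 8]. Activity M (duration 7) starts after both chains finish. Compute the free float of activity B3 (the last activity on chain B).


ES(B3) = sum of predecessors on chain B = 13
EF(B3) = ES + duration = 13 + 8 = 21
Successor of B3 is M. ES(M) = max(sum(A), sum(B)) = max(17, 21) = 21
Free float = ES(successor) - EF(current) = 21 - 21 = 0

0


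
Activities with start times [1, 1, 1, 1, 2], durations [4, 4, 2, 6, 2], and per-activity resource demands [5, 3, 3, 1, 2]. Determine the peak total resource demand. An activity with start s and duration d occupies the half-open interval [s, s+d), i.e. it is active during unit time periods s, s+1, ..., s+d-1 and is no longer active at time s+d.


Each activity i is active on [start_i, start_i + duration_i).
Compute total resource usage per time slot:
  t=0: active resources = [], total = 0
  t=1: active resources = [5, 3, 3, 1], total = 12
  t=2: active resources = [5, 3, 3, 1, 2], total = 14
  t=3: active resources = [5, 3, 1, 2], total = 11
  t=4: active resources = [5, 3, 1], total = 9
  t=5: active resources = [1], total = 1
  t=6: active resources = [1], total = 1
Peak resource demand = 14

14


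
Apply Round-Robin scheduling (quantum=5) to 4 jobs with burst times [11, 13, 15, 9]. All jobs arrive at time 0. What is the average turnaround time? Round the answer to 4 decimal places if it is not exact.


Time quantum = 5
Execution trace:
  J1 runs 5 units, time = 5
  J2 runs 5 units, time = 10
  J3 runs 5 units, time = 15
  J4 runs 5 units, time = 20
  J1 runs 5 units, time = 25
  J2 runs 5 units, time = 30
  J3 runs 5 units, time = 35
  J4 runs 4 units, time = 39
  J1 runs 1 units, time = 40
  J2 runs 3 units, time = 43
  J3 runs 5 units, time = 48
Finish times: [40, 43, 48, 39]
Average turnaround = 170/4 = 42.5

42.5


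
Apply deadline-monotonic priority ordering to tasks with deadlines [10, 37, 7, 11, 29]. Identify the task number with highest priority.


Sort tasks by relative deadline (ascending):
  Task 3: deadline = 7
  Task 1: deadline = 10
  Task 4: deadline = 11
  Task 5: deadline = 29
  Task 2: deadline = 37
Priority order (highest first): [3, 1, 4, 5, 2]
Highest priority task = 3

3


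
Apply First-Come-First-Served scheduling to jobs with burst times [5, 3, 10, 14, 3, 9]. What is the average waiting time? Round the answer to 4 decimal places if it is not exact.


FCFS order (as given): [5, 3, 10, 14, 3, 9]
Waiting times:
  Job 1: wait = 0
  Job 2: wait = 5
  Job 3: wait = 8
  Job 4: wait = 18
  Job 5: wait = 32
  Job 6: wait = 35
Sum of waiting times = 98
Average waiting time = 98/6 = 16.3333

16.3333


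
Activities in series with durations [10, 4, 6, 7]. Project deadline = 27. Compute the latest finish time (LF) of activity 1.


LF(activity 1) = deadline - sum of successor durations
Successors: activities 2 through 4 with durations [4, 6, 7]
Sum of successor durations = 17
LF = 27 - 17 = 10

10


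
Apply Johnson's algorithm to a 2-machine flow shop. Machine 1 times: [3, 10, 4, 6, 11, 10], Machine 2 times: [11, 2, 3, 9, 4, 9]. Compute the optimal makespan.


Apply Johnson's rule:
  Group 1 (a <= b): [(1, 3, 11), (4, 6, 9)]
  Group 2 (a > b): [(6, 10, 9), (5, 11, 4), (3, 4, 3), (2, 10, 2)]
Optimal job order: [1, 4, 6, 5, 3, 2]
Schedule:
  Job 1: M1 done at 3, M2 done at 14
  Job 4: M1 done at 9, M2 done at 23
  Job 6: M1 done at 19, M2 done at 32
  Job 5: M1 done at 30, M2 done at 36
  Job 3: M1 done at 34, M2 done at 39
  Job 2: M1 done at 44, M2 done at 46
Makespan = 46

46


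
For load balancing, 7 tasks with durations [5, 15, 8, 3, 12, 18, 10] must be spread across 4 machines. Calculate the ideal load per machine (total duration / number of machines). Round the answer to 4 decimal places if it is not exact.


Total processing time = 5 + 15 + 8 + 3 + 12 + 18 + 10 = 71
Number of machines = 4
Ideal balanced load = 71 / 4 = 17.75

17.75


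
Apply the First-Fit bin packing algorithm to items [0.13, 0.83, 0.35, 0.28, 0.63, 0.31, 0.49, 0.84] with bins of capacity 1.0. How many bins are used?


Place items sequentially using First-Fit:
  Item 0.13 -> new Bin 1
  Item 0.83 -> Bin 1 (now 0.96)
  Item 0.35 -> new Bin 2
  Item 0.28 -> Bin 2 (now 0.63)
  Item 0.63 -> new Bin 3
  Item 0.31 -> Bin 2 (now 0.94)
  Item 0.49 -> new Bin 4
  Item 0.84 -> new Bin 5
Total bins used = 5

5


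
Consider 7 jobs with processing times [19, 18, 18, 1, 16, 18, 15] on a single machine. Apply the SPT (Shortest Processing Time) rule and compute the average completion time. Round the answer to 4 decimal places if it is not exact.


Sort jobs by processing time (SPT order): [1, 15, 16, 18, 18, 18, 19]
Compute completion times sequentially:
  Job 1: processing = 1, completes at 1
  Job 2: processing = 15, completes at 16
  Job 3: processing = 16, completes at 32
  Job 4: processing = 18, completes at 50
  Job 5: processing = 18, completes at 68
  Job 6: processing = 18, completes at 86
  Job 7: processing = 19, completes at 105
Sum of completion times = 358
Average completion time = 358/7 = 51.1429

51.1429


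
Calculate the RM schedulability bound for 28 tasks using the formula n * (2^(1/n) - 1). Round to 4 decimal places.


Compute 2^(1/28) = 1.0250642120
Subtract 1: 1.0250642120 - 1 = 0.0250642120
Multiply by n: 28 * 0.0250642120 = 0.7017979360
Round to 4 dp: 0.7018

0.7018
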